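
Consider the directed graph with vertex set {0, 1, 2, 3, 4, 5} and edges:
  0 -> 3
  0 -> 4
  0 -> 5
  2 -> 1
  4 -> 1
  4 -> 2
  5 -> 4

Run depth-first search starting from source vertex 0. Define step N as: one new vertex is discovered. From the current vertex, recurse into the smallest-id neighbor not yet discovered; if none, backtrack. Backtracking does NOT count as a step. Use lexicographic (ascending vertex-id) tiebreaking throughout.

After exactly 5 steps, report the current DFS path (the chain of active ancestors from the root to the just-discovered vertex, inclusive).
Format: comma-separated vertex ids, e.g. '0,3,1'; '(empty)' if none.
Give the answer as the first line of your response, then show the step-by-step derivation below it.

0,4,2

step 1: discover 0; path=0; order=0
step 2: discover 3; path=0>3; order=0,3
step 3: discover 4; path=0>4; order=0,3,4
step 4: discover 1; path=0>4>1; order=0,3,4,1
step 5: discover 2; path=0>4>2; order=0,3,4,1,2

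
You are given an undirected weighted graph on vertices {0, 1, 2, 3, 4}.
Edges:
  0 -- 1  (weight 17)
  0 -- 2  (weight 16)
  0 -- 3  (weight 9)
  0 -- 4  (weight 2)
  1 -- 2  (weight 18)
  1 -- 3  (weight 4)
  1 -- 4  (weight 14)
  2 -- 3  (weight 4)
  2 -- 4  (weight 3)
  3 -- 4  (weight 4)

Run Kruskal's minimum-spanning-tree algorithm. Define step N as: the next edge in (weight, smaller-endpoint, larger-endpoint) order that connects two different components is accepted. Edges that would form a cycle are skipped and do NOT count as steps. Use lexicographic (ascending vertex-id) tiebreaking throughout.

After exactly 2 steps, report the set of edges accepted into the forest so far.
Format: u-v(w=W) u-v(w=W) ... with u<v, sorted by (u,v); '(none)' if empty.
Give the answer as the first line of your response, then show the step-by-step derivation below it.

0-4(w=2) 2-4(w=3)

step 1: add edge 0-4 (w=2); MST = {0-4(w=2)}
step 2: add edge 2-4 (w=3); MST = {0-4(w=2) 2-4(w=3)}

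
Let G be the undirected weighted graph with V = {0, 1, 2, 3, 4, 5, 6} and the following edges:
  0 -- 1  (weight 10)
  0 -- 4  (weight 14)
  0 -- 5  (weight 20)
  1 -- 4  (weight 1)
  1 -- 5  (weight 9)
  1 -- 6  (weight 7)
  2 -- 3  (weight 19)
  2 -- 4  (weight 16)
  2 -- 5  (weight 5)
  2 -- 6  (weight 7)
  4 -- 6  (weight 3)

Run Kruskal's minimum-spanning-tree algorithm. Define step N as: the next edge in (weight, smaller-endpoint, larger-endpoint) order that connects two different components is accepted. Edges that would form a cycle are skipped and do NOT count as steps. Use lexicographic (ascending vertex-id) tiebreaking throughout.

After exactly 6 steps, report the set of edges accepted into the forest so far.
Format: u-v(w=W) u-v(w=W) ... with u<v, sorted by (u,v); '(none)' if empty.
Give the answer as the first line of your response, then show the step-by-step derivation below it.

0-1(w=10) 1-4(w=1) 2-3(w=19) 2-5(w=5) 2-6(w=7) 4-6(w=3)

step 1: add edge 1-4 (w=1); MST = {1-4(w=1)}
step 2: add edge 4-6 (w=3); MST = {1-4(w=1) 4-6(w=3)}
step 3: add edge 2-5 (w=5); MST = {1-4(w=1) 2-5(w=5) 4-6(w=3)}
step 4: add edge 2-6 (w=7); MST = {1-4(w=1) 2-5(w=5) 2-6(w=7) 4-6(w=3)}
step 5: add edge 0-1 (w=10); MST = {0-1(w=10) 1-4(w=1) 2-5(w=5) 2-6(w=7) 4-6(w=3)}
step 6: add edge 2-3 (w=19); MST = {0-1(w=10) 1-4(w=1) 2-3(w=19) 2-5(w=5) 2-6(w=7) 4-6(w=3)}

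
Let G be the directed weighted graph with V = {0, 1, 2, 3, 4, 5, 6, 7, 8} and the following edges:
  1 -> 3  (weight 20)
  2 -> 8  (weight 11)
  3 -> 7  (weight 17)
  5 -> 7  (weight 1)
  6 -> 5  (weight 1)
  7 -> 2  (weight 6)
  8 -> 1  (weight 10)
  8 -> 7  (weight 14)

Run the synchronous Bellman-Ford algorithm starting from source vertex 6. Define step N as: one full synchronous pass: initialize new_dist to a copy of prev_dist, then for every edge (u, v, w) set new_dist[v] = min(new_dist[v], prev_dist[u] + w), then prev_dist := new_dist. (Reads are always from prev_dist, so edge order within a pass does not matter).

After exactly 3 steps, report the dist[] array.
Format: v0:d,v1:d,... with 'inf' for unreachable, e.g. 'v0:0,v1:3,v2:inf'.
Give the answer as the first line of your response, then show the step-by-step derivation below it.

v0:inf,v1:inf,v2:8,v3:inf,v4:inf,v5:1,v6:0,v7:2,v8:inf

step 1: dist = v0:inf,v1:inf,v2:inf,v3:inf,v4:inf,v5:1,v6:0,v7:inf,v8:inf
step 2: dist = v0:inf,v1:inf,v2:inf,v3:inf,v4:inf,v5:1,v6:0,v7:2,v8:inf
step 3: dist = v0:inf,v1:inf,v2:8,v3:inf,v4:inf,v5:1,v6:0,v7:2,v8:inf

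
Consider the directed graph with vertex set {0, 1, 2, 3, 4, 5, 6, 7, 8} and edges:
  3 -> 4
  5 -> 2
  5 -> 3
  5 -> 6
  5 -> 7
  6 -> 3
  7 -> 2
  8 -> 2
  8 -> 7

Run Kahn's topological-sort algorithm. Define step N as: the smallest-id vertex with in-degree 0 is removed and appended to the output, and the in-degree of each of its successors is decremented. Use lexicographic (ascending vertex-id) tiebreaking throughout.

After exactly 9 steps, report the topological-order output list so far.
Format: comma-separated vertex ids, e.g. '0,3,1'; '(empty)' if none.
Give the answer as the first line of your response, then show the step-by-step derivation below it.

0,1,5,6,3,4,8,7,2

step 1: output 0; order=[0]; indeg=(0,0,3,2,1,0,1,2,0)
step 2: output 1; order=[0,1]; indeg=(0,0,3,2,1,0,1,2,0)
step 3: output 5; order=[0,1,5]; indeg=(0,0,2,1,1,0,0,1,0)
step 4: output 6; order=[0,1,5,6]; indeg=(0,0,2,0,1,0,0,1,0)
step 5: output 3; order=[0,1,5,6,3]; indeg=(0,0,2,0,0,0,0,1,0)
step 6: output 4; order=[0,1,5,6,3,4]; indeg=(0,0,2,0,0,0,0,1,0)
step 7: output 8; order=[0,1,5,6,3,4,8]; indeg=(0,0,1,0,0,0,0,0,0)
step 8: output 7; order=[0,1,5,6,3,4,8,7]; indeg=(0,0,0,0,0,0,0,0,0)
step 9: output 2; order=[0,1,5,6,3,4,8,7,2]; indeg=(0,0,0,0,0,0,0,0,0)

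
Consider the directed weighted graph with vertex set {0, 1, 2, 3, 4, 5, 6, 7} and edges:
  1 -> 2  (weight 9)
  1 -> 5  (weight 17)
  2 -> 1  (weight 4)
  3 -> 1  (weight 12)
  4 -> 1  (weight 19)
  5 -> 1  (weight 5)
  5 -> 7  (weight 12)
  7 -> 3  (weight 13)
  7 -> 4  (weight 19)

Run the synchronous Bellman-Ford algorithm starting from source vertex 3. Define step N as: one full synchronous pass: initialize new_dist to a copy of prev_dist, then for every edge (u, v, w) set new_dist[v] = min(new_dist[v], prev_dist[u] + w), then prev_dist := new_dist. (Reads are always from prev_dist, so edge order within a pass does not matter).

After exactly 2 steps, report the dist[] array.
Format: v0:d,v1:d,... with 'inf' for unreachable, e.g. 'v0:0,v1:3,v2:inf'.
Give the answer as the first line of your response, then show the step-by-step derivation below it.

v0:inf,v1:12,v2:21,v3:0,v4:inf,v5:29,v6:inf,v7:inf

step 1: dist = v0:inf,v1:12,v2:inf,v3:0,v4:inf,v5:inf,v6:inf,v7:inf
step 2: dist = v0:inf,v1:12,v2:21,v3:0,v4:inf,v5:29,v6:inf,v7:inf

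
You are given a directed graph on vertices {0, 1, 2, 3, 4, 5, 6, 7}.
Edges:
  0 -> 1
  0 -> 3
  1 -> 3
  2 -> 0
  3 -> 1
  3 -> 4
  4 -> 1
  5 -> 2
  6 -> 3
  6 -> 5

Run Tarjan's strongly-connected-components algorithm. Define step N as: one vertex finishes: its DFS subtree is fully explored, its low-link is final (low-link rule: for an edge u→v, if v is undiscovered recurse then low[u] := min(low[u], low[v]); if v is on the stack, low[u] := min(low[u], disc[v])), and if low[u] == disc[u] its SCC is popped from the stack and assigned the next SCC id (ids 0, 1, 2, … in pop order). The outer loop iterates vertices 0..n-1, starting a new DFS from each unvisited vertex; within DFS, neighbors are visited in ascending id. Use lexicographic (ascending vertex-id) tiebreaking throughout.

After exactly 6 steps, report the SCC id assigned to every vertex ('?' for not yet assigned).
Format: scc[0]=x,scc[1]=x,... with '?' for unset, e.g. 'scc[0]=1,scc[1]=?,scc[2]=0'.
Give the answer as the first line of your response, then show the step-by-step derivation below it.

scc[0]=1,scc[1]=0,scc[2]=2,scc[3]=0,scc[4]=0,scc[5]=3,scc[6]=?,scc[7]=?

step 1: low=(low[0]=0,low[1]=1,low[2]=?,low[3]=1,low[4]=1,low[5]=?,low[6]=?,low[7]=?); scc=(scc[0]=?,scc[1]=?,scc[2]=?,scc[3]=?,scc[4]=?,scc[5]=?,scc[6]=?,scc[7]=?)
step 2: low=(low[0]=0,low[1]=1,low[2]=?,low[3]=1,low[4]=1,low[5]=?,low[6]=?,low[7]=?); scc=(scc[0]=?,scc[1]=?,scc[2]=?,scc[3]=?,scc[4]=?,scc[5]=?,scc[6]=?,scc[7]=?)
step 3: low=(low[0]=0,low[1]=1,low[2]=?,low[3]=1,low[4]=1,low[5]=?,low[6]=?,low[7]=?); scc=(scc[0]=?,scc[1]=0,scc[2]=?,scc[3]=0,scc[4]=0,scc[5]=?,scc[6]=?,scc[7]=?)
step 4: low=(low[0]=0,low[1]=1,low[2]=?,low[3]=1,low[4]=1,low[5]=?,low[6]=?,low[7]=?); scc=(scc[0]=1,scc[1]=0,scc[2]=?,scc[3]=0,scc[4]=0,scc[5]=?,scc[6]=?,scc[7]=?)
step 5: low=(low[0]=0,low[1]=1,low[2]=4,low[3]=1,low[4]=1,low[5]=?,low[6]=?,low[7]=?); scc=(scc[0]=1,scc[1]=0,scc[2]=2,scc[3]=0,scc[4]=0,scc[5]=?,scc[6]=?,scc[7]=?)
step 6: low=(low[0]=0,low[1]=1,low[2]=4,low[3]=1,low[4]=1,low[5]=5,low[6]=?,low[7]=?); scc=(scc[0]=1,scc[1]=0,scc[2]=2,scc[3]=0,scc[4]=0,scc[5]=3,scc[6]=?,scc[7]=?)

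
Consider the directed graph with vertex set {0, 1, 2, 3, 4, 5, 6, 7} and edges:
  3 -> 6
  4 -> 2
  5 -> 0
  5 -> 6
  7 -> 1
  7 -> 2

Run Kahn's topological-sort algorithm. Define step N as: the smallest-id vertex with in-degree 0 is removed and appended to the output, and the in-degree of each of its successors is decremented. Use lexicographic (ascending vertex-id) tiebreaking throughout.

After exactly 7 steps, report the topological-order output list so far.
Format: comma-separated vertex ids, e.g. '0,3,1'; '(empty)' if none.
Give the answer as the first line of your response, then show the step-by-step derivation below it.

3,4,5,0,6,7,1

step 1: output 3; order=[3]; indeg=(1,1,2,0,0,0,1,0)
step 2: output 4; order=[3,4]; indeg=(1,1,1,0,0,0,1,0)
step 3: output 5; order=[3,4,5]; indeg=(0,1,1,0,0,0,0,0)
step 4: output 0; order=[3,4,5,0]; indeg=(0,1,1,0,0,0,0,0)
step 5: output 6; order=[3,4,5,0,6]; indeg=(0,1,1,0,0,0,0,0)
step 6: output 7; order=[3,4,5,0,6,7]; indeg=(0,0,0,0,0,0,0,0)
step 7: output 1; order=[3,4,5,0,6,7,1]; indeg=(0,0,0,0,0,0,0,0)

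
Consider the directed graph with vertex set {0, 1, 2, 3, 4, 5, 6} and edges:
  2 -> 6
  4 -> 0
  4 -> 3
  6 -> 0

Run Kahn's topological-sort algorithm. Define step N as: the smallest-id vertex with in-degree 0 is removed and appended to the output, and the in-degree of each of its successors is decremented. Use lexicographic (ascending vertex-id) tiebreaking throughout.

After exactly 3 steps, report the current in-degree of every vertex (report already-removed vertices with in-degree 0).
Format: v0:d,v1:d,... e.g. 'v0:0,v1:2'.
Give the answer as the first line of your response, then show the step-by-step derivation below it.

v0:1,v1:0,v2:0,v3:0,v4:0,v5:0,v6:0

step 1: output 1; order=[1]; indeg=(2,0,0,1,0,0,1)
step 2: output 2; order=[1,2]; indeg=(2,0,0,1,0,0,0)
step 3: output 4; order=[1,2,4]; indeg=(1,0,0,0,0,0,0)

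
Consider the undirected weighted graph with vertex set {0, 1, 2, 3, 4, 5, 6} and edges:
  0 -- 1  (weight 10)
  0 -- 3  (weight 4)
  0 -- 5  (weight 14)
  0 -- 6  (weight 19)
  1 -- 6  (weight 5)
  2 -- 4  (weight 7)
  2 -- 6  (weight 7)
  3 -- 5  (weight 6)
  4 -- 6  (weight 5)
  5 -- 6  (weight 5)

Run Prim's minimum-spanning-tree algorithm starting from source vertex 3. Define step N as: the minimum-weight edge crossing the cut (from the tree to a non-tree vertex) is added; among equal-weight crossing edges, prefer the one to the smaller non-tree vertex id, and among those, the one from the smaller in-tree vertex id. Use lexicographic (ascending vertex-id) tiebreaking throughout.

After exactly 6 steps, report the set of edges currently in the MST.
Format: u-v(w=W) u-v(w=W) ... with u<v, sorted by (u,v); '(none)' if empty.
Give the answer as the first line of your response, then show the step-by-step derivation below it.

0-3(w=4) 1-6(w=5) 2-4(w=7) 3-5(w=6) 4-6(w=5) 5-6(w=5)

step 1: add edge 0-3 (w=4); MST = {0-3(w=4)}
step 2: add edge 3-5 (w=6); MST = {0-3(w=4) 3-5(w=6)}
step 3: add edge 5-6 (w=5); MST = {0-3(w=4) 3-5(w=6) 5-6(w=5)}
step 4: add edge 1-6 (w=5); MST = {0-3(w=4) 1-6(w=5) 3-5(w=6) 5-6(w=5)}
step 5: add edge 4-6 (w=5); MST = {0-3(w=4) 1-6(w=5) 3-5(w=6) 4-6(w=5) 5-6(w=5)}
step 6: add edge 2-4 (w=7); MST = {0-3(w=4) 1-6(w=5) 2-4(w=7) 3-5(w=6) 4-6(w=5) 5-6(w=5)}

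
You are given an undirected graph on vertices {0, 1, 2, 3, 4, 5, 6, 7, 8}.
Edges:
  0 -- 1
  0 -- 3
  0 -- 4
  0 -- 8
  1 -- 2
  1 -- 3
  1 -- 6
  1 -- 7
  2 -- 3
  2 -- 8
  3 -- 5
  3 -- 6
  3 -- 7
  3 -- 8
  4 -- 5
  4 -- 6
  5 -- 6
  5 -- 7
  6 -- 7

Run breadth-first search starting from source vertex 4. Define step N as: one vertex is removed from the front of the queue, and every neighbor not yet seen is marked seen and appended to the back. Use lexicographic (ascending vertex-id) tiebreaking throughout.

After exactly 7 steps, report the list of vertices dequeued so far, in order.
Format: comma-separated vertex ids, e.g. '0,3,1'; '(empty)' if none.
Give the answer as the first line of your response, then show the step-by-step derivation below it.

4,0,5,6,1,3,8

step 1: dequeue 4; queue=[0,5,6]; order=4
step 2: dequeue 0; queue=[5,6,1,3,8]; order=4,0
step 3: dequeue 5; queue=[6,1,3,8,7]; order=4,0,5
step 4: dequeue 6; queue=[1,3,8,7]; order=4,0,5,6
step 5: dequeue 1; queue=[3,8,7,2]; order=4,0,5,6,1
step 6: dequeue 3; queue=[8,7,2]; order=4,0,5,6,1,3
step 7: dequeue 8; queue=[7,2]; order=4,0,5,6,1,3,8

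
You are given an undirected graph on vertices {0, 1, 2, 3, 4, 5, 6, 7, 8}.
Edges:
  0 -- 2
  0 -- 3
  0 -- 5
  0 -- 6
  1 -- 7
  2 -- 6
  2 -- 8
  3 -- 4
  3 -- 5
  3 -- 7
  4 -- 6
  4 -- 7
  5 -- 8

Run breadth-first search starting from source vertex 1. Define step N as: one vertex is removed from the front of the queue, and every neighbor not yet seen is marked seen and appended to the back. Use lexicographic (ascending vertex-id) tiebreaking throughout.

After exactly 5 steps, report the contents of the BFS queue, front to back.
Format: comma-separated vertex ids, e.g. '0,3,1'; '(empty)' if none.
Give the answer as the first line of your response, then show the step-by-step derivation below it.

5,6,2

step 1: dequeue 1; queue=[7]; order=1
step 2: dequeue 7; queue=[3,4]; order=1,7
step 3: dequeue 3; queue=[4,0,5]; order=1,7,3
step 4: dequeue 4; queue=[0,5,6]; order=1,7,3,4
step 5: dequeue 0; queue=[5,6,2]; order=1,7,3,4,0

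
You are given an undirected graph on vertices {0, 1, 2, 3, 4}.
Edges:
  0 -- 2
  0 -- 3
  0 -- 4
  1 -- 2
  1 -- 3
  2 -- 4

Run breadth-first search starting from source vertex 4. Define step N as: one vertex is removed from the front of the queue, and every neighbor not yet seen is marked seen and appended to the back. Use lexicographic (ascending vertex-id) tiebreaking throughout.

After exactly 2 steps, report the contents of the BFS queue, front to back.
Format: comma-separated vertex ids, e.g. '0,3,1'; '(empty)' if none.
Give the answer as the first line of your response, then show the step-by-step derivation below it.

2,3

step 1: dequeue 4; queue=[0,2]; order=4
step 2: dequeue 0; queue=[2,3]; order=4,0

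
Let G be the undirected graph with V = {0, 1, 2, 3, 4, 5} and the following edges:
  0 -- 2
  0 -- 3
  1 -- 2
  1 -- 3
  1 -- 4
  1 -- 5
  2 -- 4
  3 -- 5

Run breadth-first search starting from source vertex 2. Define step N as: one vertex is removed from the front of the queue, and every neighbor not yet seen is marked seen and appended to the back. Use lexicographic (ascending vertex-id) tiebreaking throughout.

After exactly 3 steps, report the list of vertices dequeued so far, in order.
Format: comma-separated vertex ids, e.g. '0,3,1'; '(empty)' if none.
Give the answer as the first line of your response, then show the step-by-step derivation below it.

2,0,1

step 1: dequeue 2; queue=[0,1,4]; order=2
step 2: dequeue 0; queue=[1,4,3]; order=2,0
step 3: dequeue 1; queue=[4,3,5]; order=2,0,1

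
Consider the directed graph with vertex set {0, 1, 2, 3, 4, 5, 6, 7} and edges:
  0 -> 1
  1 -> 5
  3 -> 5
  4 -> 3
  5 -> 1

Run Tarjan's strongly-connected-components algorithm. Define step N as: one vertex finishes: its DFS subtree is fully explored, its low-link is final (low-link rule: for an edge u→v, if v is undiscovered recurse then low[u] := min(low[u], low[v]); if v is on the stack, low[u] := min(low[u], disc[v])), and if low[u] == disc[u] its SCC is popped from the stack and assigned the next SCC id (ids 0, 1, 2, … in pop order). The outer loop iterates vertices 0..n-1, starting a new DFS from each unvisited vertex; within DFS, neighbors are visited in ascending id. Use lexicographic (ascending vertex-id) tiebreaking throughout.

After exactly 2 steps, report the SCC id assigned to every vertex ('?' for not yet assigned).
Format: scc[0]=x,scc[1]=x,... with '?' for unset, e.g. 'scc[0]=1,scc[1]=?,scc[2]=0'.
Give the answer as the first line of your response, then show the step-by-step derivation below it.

scc[0]=?,scc[1]=0,scc[2]=?,scc[3]=?,scc[4]=?,scc[5]=0,scc[6]=?,scc[7]=?

step 1: low=(low[0]=0,low[1]=1,low[2]=?,low[3]=?,low[4]=?,low[5]=1,low[6]=?,low[7]=?); scc=(scc[0]=?,scc[1]=?,scc[2]=?,scc[3]=?,scc[4]=?,scc[5]=?,scc[6]=?,scc[7]=?)
step 2: low=(low[0]=0,low[1]=1,low[2]=?,low[3]=?,low[4]=?,low[5]=1,low[6]=?,low[7]=?); scc=(scc[0]=?,scc[1]=0,scc[2]=?,scc[3]=?,scc[4]=?,scc[5]=0,scc[6]=?,scc[7]=?)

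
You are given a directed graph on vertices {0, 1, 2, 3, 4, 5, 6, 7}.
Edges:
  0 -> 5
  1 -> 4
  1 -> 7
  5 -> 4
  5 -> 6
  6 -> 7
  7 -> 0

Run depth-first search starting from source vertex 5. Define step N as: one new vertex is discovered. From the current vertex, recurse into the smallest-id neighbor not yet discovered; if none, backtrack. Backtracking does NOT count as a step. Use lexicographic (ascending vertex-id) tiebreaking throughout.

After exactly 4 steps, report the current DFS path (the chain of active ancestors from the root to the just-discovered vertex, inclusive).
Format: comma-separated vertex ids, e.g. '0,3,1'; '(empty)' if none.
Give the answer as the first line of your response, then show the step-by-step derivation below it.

5,6,7

step 1: discover 5; path=5; order=5
step 2: discover 4; path=5>4; order=5,4
step 3: discover 6; path=5>6; order=5,4,6
step 4: discover 7; path=5>6>7; order=5,4,6,7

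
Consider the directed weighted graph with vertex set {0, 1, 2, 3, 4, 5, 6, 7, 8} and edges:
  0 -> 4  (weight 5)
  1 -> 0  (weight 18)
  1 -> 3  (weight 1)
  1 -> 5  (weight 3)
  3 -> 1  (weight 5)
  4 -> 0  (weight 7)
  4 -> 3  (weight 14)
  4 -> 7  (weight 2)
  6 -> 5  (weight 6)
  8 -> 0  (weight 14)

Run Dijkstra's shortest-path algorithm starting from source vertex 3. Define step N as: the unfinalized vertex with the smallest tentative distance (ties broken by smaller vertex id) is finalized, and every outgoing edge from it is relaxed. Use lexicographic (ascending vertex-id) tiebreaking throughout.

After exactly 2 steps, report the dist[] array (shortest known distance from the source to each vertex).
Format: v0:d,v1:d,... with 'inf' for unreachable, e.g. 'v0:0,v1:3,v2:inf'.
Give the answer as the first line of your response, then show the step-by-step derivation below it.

v0:23,v1:5,v2:inf,v3:0,v4:inf,v5:8,v6:inf,v7:inf,v8:inf

step 1: dist = v0:inf,v1:5,v2:inf,v3:0,v4:inf,v5:inf,v6:inf,v7:inf,v8:inf
step 2: dist = v0:23,v1:5,v2:inf,v3:0,v4:inf,v5:8,v6:inf,v7:inf,v8:inf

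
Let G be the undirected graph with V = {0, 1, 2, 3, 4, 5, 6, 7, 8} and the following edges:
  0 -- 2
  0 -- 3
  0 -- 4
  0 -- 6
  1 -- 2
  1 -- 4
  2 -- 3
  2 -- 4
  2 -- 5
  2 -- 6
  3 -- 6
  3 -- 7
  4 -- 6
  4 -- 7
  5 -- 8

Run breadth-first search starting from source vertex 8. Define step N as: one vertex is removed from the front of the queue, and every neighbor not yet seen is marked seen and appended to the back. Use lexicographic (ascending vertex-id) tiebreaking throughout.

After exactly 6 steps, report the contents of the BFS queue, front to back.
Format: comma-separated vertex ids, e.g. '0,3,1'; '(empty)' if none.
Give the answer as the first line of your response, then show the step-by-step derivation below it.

4,6,7

step 1: dequeue 8; queue=[5]; order=8
step 2: dequeue 5; queue=[2]; order=8,5
step 3: dequeue 2; queue=[0,1,3,4,6]; order=8,5,2
step 4: dequeue 0; queue=[1,3,4,6]; order=8,5,2,0
step 5: dequeue 1; queue=[3,4,6]; order=8,5,2,0,1
step 6: dequeue 3; queue=[4,6,7]; order=8,5,2,0,1,3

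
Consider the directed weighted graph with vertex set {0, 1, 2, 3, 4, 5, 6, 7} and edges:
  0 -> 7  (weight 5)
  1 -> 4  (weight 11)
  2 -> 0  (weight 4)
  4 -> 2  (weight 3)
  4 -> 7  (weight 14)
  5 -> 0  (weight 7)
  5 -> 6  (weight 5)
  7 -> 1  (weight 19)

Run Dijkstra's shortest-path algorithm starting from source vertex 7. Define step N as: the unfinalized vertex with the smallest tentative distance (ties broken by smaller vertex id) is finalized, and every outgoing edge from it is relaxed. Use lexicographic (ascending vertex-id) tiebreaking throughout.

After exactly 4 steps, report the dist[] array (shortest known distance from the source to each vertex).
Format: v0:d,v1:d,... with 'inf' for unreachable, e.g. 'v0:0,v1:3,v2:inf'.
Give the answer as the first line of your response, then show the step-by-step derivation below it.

v0:37,v1:19,v2:33,v3:inf,v4:30,v5:inf,v6:inf,v7:0

step 1: dist = v0:inf,v1:19,v2:inf,v3:inf,v4:inf,v5:inf,v6:inf,v7:0
step 2: dist = v0:inf,v1:19,v2:inf,v3:inf,v4:30,v5:inf,v6:inf,v7:0
step 3: dist = v0:inf,v1:19,v2:33,v3:inf,v4:30,v5:inf,v6:inf,v7:0
step 4: dist = v0:37,v1:19,v2:33,v3:inf,v4:30,v5:inf,v6:inf,v7:0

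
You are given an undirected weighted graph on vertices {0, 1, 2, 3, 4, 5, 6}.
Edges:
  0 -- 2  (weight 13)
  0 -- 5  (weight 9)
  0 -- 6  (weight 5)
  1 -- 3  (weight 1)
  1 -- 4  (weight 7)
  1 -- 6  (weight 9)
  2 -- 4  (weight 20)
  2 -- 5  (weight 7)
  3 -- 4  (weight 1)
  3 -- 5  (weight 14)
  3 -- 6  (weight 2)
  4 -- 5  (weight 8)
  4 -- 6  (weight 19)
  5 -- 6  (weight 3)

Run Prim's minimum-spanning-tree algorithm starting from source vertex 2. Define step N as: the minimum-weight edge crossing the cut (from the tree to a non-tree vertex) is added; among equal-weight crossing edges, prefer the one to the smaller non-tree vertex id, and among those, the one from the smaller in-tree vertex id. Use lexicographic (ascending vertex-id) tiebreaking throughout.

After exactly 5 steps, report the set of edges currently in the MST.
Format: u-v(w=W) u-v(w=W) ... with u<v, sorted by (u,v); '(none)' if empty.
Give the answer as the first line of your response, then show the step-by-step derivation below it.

1-3(w=1) 2-5(w=7) 3-4(w=1) 3-6(w=2) 5-6(w=3)

step 1: add edge 2-5 (w=7); MST = {2-5(w=7)}
step 2: add edge 5-6 (w=3); MST = {2-5(w=7) 5-6(w=3)}
step 3: add edge 3-6 (w=2); MST = {2-5(w=7) 3-6(w=2) 5-6(w=3)}
step 4: add edge 1-3 (w=1); MST = {1-3(w=1) 2-5(w=7) 3-6(w=2) 5-6(w=3)}
step 5: add edge 3-4 (w=1); MST = {1-3(w=1) 2-5(w=7) 3-4(w=1) 3-6(w=2) 5-6(w=3)}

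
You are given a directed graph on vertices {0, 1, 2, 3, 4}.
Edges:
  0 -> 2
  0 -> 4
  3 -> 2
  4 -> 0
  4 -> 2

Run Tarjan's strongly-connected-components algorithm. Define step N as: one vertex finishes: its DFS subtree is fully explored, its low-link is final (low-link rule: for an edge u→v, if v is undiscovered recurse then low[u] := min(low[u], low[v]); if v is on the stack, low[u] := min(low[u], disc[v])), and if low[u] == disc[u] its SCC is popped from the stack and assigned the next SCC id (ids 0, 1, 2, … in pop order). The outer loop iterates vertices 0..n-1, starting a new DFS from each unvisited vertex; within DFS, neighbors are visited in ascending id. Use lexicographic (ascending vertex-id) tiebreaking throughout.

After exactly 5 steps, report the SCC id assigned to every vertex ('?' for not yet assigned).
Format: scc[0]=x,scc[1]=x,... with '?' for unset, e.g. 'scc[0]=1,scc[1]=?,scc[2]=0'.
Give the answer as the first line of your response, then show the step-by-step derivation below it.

scc[0]=1,scc[1]=2,scc[2]=0,scc[3]=3,scc[4]=1

step 1: low=(low[0]=0,low[1]=?,low[2]=1,low[3]=?,low[4]=?); scc=(scc[0]=?,scc[1]=?,scc[2]=0,scc[3]=?,scc[4]=?)
step 2: low=(low[0]=0,low[1]=?,low[2]=1,low[3]=?,low[4]=0); scc=(scc[0]=?,scc[1]=?,scc[2]=0,scc[3]=?,scc[4]=?)
step 3: low=(low[0]=0,low[1]=?,low[2]=1,low[3]=?,low[4]=0); scc=(scc[0]=1,scc[1]=?,scc[2]=0,scc[3]=?,scc[4]=1)
step 4: low=(low[0]=0,low[1]=3,low[2]=1,low[3]=?,low[4]=0); scc=(scc[0]=1,scc[1]=2,scc[2]=0,scc[3]=?,scc[4]=1)
step 5: low=(low[0]=0,low[1]=3,low[2]=1,low[3]=4,low[4]=0); scc=(scc[0]=1,scc[1]=2,scc[2]=0,scc[3]=3,scc[4]=1)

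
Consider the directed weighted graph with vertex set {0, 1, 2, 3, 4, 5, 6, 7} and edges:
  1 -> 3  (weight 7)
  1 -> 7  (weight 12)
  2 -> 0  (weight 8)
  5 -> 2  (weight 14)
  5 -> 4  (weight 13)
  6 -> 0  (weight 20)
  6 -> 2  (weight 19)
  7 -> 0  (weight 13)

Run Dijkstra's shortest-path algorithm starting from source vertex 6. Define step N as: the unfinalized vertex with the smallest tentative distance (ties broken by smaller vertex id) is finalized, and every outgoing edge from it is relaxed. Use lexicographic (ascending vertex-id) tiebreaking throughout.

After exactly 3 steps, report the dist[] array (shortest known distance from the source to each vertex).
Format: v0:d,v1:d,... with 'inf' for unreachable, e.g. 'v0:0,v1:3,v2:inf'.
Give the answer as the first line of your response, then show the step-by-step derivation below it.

v0:20,v1:inf,v2:19,v3:inf,v4:inf,v5:inf,v6:0,v7:inf

step 1: dist = v0:20,v1:inf,v2:19,v3:inf,v4:inf,v5:inf,v6:0,v7:inf
step 2: dist = v0:20,v1:inf,v2:19,v3:inf,v4:inf,v5:inf,v6:0,v7:inf
step 3: dist = v0:20,v1:inf,v2:19,v3:inf,v4:inf,v5:inf,v6:0,v7:inf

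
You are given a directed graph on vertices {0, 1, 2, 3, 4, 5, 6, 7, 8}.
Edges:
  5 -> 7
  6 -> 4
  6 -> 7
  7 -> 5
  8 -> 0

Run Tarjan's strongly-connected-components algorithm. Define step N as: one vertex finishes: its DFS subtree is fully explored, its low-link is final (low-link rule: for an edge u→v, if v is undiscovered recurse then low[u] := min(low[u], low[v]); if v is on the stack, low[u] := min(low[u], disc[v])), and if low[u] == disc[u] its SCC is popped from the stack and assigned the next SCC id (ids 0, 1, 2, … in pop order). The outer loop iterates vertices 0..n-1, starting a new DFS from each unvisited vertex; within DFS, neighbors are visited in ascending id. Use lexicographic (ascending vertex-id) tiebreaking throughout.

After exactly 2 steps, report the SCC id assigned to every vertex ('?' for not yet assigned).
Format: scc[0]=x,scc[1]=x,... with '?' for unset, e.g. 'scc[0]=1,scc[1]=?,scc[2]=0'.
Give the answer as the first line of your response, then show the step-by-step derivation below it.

scc[0]=0,scc[1]=1,scc[2]=?,scc[3]=?,scc[4]=?,scc[5]=?,scc[6]=?,scc[7]=?,scc[8]=?

step 1: low=(low[0]=0,low[1]=?,low[2]=?,low[3]=?,low[4]=?,low[5]=?,low[6]=?,low[7]=?,low[8]=?); scc=(scc[0]=0,scc[1]=?,scc[2]=?,scc[3]=?,scc[4]=?,scc[5]=?,scc[6]=?,scc[7]=?,scc[8]=?)
step 2: low=(low[0]=0,low[1]=1,low[2]=?,low[3]=?,low[4]=?,low[5]=?,low[6]=?,low[7]=?,low[8]=?); scc=(scc[0]=0,scc[1]=1,scc[2]=?,scc[3]=?,scc[4]=?,scc[5]=?,scc[6]=?,scc[7]=?,scc[8]=?)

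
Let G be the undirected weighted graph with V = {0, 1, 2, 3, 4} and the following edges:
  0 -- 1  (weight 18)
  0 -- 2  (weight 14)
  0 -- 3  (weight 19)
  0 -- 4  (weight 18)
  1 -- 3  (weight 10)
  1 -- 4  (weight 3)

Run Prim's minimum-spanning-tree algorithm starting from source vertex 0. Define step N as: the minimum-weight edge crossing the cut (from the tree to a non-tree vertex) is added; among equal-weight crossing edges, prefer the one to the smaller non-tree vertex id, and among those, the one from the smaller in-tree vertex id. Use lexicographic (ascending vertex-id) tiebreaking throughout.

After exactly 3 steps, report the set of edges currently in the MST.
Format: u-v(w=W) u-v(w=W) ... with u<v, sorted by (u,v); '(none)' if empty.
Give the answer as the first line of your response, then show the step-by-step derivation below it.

0-1(w=18) 0-2(w=14) 1-4(w=3)

step 1: add edge 0-2 (w=14); MST = {0-2(w=14)}
step 2: add edge 0-1 (w=18); MST = {0-1(w=18) 0-2(w=14)}
step 3: add edge 1-4 (w=3); MST = {0-1(w=18) 0-2(w=14) 1-4(w=3)}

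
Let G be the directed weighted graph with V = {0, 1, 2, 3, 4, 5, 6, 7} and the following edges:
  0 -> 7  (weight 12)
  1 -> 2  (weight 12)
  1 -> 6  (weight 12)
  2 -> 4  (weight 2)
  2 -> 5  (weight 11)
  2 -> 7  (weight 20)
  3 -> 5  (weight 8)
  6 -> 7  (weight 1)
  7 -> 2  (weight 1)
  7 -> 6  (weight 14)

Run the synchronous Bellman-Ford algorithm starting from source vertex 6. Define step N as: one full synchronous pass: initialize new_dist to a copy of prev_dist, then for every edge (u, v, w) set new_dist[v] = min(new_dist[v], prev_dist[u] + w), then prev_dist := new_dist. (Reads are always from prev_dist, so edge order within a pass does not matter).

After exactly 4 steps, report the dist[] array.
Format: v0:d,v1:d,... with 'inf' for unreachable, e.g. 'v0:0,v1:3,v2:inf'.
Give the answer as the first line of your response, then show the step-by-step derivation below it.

v0:inf,v1:inf,v2:2,v3:inf,v4:4,v5:13,v6:0,v7:1

step 1: dist = v0:inf,v1:inf,v2:inf,v3:inf,v4:inf,v5:inf,v6:0,v7:1
step 2: dist = v0:inf,v1:inf,v2:2,v3:inf,v4:inf,v5:inf,v6:0,v7:1
step 3: dist = v0:inf,v1:inf,v2:2,v3:inf,v4:4,v5:13,v6:0,v7:1
step 4: dist = v0:inf,v1:inf,v2:2,v3:inf,v4:4,v5:13,v6:0,v7:1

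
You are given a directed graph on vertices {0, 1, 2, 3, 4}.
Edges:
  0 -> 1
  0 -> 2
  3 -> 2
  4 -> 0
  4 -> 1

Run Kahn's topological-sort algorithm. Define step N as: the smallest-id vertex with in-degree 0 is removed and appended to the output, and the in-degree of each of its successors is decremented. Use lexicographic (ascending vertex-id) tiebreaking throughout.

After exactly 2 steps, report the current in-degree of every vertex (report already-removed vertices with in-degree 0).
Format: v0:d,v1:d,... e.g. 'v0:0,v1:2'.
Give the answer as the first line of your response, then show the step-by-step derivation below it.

v0:0,v1:1,v2:1,v3:0,v4:0

step 1: output 3; order=[3]; indeg=(1,2,1,0,0)
step 2: output 4; order=[3,4]; indeg=(0,1,1,0,0)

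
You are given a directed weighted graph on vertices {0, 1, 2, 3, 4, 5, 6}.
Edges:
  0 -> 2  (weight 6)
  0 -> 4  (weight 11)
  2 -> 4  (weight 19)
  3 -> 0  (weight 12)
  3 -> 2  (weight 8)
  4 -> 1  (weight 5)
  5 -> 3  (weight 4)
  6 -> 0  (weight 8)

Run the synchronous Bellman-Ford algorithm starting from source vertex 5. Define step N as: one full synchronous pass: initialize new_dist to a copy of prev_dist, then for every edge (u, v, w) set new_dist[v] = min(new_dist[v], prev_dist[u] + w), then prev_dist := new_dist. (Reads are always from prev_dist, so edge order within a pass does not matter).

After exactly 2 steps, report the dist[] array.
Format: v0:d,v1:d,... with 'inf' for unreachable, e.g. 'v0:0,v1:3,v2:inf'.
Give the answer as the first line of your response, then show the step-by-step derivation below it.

v0:16,v1:inf,v2:12,v3:4,v4:inf,v5:0,v6:inf

step 1: dist = v0:inf,v1:inf,v2:inf,v3:4,v4:inf,v5:0,v6:inf
step 2: dist = v0:16,v1:inf,v2:12,v3:4,v4:inf,v5:0,v6:inf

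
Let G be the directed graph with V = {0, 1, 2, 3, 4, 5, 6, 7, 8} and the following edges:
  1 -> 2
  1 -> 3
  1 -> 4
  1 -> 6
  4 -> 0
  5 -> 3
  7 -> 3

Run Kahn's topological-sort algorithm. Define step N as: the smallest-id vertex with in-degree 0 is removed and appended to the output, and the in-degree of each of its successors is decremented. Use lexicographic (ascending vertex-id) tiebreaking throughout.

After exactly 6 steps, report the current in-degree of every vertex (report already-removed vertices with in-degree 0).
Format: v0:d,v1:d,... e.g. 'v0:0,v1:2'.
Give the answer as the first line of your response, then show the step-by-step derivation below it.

v0:0,v1:0,v2:0,v3:1,v4:0,v5:0,v6:0,v7:0,v8:0

step 1: output 1; order=[1]; indeg=(1,0,0,2,0,0,0,0,0)
step 2: output 2; order=[1,2]; indeg=(1,0,0,2,0,0,0,0,0)
step 3: output 4; order=[1,2,4]; indeg=(0,0,0,2,0,0,0,0,0)
step 4: output 0; order=[1,2,4,0]; indeg=(0,0,0,2,0,0,0,0,0)
step 5: output 5; order=[1,2,4,0,5]; indeg=(0,0,0,1,0,0,0,0,0)
step 6: output 6; order=[1,2,4,0,5,6]; indeg=(0,0,0,1,0,0,0,0,0)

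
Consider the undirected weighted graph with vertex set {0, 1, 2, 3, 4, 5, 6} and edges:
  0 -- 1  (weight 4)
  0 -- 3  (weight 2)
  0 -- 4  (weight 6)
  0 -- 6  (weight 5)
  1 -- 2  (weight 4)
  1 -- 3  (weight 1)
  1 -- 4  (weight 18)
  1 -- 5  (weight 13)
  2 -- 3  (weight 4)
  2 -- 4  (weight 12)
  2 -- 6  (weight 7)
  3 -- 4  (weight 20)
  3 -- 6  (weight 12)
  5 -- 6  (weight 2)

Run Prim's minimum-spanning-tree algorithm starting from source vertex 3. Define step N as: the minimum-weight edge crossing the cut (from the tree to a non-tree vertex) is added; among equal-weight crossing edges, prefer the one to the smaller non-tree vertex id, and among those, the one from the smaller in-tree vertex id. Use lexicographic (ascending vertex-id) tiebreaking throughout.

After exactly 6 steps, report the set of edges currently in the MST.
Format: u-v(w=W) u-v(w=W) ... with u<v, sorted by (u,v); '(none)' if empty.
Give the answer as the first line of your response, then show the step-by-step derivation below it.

0-3(w=2) 0-4(w=6) 0-6(w=5) 1-2(w=4) 1-3(w=1) 5-6(w=2)

step 1: add edge 1-3 (w=1); MST = {1-3(w=1)}
step 2: add edge 0-3 (w=2); MST = {0-3(w=2) 1-3(w=1)}
step 3: add edge 1-2 (w=4); MST = {0-3(w=2) 1-2(w=4) 1-3(w=1)}
step 4: add edge 0-6 (w=5); MST = {0-3(w=2) 0-6(w=5) 1-2(w=4) 1-3(w=1)}
step 5: add edge 5-6 (w=2); MST = {0-3(w=2) 0-6(w=5) 1-2(w=4) 1-3(w=1) 5-6(w=2)}
step 6: add edge 0-4 (w=6); MST = {0-3(w=2) 0-4(w=6) 0-6(w=5) 1-2(w=4) 1-3(w=1) 5-6(w=2)}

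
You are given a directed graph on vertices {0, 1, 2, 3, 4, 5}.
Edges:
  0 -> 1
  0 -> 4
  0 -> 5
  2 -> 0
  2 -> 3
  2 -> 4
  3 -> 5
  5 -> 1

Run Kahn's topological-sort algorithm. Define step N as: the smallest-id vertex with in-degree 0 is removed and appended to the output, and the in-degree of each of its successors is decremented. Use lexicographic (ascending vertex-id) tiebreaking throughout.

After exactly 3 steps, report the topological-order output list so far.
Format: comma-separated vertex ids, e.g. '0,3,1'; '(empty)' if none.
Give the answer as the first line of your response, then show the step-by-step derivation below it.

2,0,3

step 1: output 2; order=[2]; indeg=(0,2,0,0,1,2)
step 2: output 0; order=[2,0]; indeg=(0,1,0,0,0,1)
step 3: output 3; order=[2,0,3]; indeg=(0,1,0,0,0,0)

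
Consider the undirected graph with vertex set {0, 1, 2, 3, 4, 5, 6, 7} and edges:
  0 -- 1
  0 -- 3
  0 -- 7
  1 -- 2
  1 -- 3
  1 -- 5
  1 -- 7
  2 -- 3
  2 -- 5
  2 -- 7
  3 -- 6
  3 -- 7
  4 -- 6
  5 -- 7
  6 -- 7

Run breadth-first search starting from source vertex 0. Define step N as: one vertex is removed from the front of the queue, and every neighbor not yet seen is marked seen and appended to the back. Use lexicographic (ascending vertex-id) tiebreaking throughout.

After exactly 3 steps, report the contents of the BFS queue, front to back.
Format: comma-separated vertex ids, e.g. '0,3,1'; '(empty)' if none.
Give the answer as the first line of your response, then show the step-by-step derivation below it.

7,2,5,6

step 1: dequeue 0; queue=[1,3,7]; order=0
step 2: dequeue 1; queue=[3,7,2,5]; order=0,1
step 3: dequeue 3; queue=[7,2,5,6]; order=0,1,3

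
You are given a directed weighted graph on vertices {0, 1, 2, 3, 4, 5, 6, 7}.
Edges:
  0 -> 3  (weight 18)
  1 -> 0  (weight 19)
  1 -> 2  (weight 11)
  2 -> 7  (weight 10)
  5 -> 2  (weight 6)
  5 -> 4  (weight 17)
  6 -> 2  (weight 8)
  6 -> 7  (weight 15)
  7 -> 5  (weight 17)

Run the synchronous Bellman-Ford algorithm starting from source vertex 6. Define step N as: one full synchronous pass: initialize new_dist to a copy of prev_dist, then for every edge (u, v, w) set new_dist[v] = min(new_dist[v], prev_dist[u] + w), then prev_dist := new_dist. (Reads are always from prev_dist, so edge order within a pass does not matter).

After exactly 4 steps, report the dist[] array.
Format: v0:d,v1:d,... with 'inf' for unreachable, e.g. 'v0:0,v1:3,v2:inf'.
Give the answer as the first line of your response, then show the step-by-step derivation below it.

v0:inf,v1:inf,v2:8,v3:inf,v4:49,v5:32,v6:0,v7:15

step 1: dist = v0:inf,v1:inf,v2:8,v3:inf,v4:inf,v5:inf,v6:0,v7:15
step 2: dist = v0:inf,v1:inf,v2:8,v3:inf,v4:inf,v5:32,v6:0,v7:15
step 3: dist = v0:inf,v1:inf,v2:8,v3:inf,v4:49,v5:32,v6:0,v7:15
step 4: dist = v0:inf,v1:inf,v2:8,v3:inf,v4:49,v5:32,v6:0,v7:15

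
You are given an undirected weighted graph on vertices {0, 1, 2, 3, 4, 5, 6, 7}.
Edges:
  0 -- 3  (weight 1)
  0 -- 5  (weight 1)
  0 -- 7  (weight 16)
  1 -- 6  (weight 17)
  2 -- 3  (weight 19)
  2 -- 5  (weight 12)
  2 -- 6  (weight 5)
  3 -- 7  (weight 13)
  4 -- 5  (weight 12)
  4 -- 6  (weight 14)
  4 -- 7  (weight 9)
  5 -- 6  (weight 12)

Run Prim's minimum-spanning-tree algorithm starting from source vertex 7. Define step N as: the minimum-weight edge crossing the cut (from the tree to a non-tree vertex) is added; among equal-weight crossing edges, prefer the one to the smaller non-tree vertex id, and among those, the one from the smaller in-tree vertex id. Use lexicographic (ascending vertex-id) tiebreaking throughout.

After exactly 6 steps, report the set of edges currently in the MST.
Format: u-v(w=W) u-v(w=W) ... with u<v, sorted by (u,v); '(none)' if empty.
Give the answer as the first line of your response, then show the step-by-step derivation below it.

0-3(w=1) 0-5(w=1) 2-5(w=12) 2-6(w=5) 4-5(w=12) 4-7(w=9)

step 1: add edge 4-7 (w=9); MST = {4-7(w=9)}
step 2: add edge 4-5 (w=12); MST = {4-5(w=12) 4-7(w=9)}
step 3: add edge 0-5 (w=1); MST = {0-5(w=1) 4-5(w=12) 4-7(w=9)}
step 4: add edge 0-3 (w=1); MST = {0-3(w=1) 0-5(w=1) 4-5(w=12) 4-7(w=9)}
step 5: add edge 2-5 (w=12); MST = {0-3(w=1) 0-5(w=1) 2-5(w=12) 4-5(w=12) 4-7(w=9)}
step 6: add edge 2-6 (w=5); MST = {0-3(w=1) 0-5(w=1) 2-5(w=12) 2-6(w=5) 4-5(w=12) 4-7(w=9)}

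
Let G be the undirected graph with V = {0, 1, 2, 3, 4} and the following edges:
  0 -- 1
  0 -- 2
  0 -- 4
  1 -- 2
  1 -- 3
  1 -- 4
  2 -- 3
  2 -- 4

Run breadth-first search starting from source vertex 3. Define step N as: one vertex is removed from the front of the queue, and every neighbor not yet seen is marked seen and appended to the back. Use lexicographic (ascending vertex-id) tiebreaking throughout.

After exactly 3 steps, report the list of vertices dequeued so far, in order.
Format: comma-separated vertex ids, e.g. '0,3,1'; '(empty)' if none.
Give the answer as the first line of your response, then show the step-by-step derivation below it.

3,1,2

step 1: dequeue 3; queue=[1,2]; order=3
step 2: dequeue 1; queue=[2,0,4]; order=3,1
step 3: dequeue 2; queue=[0,4]; order=3,1,2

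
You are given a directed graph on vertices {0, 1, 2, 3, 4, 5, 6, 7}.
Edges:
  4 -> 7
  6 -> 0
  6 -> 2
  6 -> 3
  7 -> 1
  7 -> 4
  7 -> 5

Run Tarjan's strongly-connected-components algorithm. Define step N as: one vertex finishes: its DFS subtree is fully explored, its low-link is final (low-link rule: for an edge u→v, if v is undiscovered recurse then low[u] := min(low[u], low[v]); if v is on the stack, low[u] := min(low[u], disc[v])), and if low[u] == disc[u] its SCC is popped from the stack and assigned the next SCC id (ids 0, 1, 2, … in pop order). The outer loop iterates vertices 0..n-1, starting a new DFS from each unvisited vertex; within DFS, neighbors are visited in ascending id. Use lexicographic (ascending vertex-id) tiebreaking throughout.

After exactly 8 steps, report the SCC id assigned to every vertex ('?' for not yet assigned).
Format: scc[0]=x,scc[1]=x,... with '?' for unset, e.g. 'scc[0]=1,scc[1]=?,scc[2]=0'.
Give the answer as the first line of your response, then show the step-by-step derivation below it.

scc[0]=0,scc[1]=1,scc[2]=2,scc[3]=3,scc[4]=5,scc[5]=4,scc[6]=6,scc[7]=5

step 1: low=(low[0]=0,low[1]=?,low[2]=?,low[3]=?,low[4]=?,low[5]=?,low[6]=?,low[7]=?); scc=(scc[0]=0,scc[1]=?,scc[2]=?,scc[3]=?,scc[4]=?,scc[5]=?,scc[6]=?,scc[7]=?)
step 2: low=(low[0]=0,low[1]=1,low[2]=?,low[3]=?,low[4]=?,low[5]=?,low[6]=?,low[7]=?); scc=(scc[0]=0,scc[1]=1,scc[2]=?,scc[3]=?,scc[4]=?,scc[5]=?,scc[6]=?,scc[7]=?)
step 3: low=(low[0]=0,low[1]=1,low[2]=2,low[3]=?,low[4]=?,low[5]=?,low[6]=?,low[7]=?); scc=(scc[0]=0,scc[1]=1,scc[2]=2,scc[3]=?,scc[4]=?,scc[5]=?,scc[6]=?,scc[7]=?)
step 4: low=(low[0]=0,low[1]=1,low[2]=2,low[3]=3,low[4]=?,low[5]=?,low[6]=?,low[7]=?); scc=(scc[0]=0,scc[1]=1,scc[2]=2,scc[3]=3,scc[4]=?,scc[5]=?,scc[6]=?,scc[7]=?)
step 5: low=(low[0]=0,low[1]=1,low[2]=2,low[3]=3,low[4]=4,low[5]=6,low[6]=?,low[7]=4); scc=(scc[0]=0,scc[1]=1,scc[2]=2,scc[3]=3,scc[4]=?,scc[5]=4,scc[6]=?,scc[7]=?)
step 6: low=(low[0]=0,low[1]=1,low[2]=2,low[3]=3,low[4]=4,low[5]=6,low[6]=?,low[7]=4); scc=(scc[0]=0,scc[1]=1,scc[2]=2,scc[3]=3,scc[4]=?,scc[5]=4,scc[6]=?,scc[7]=?)
step 7: low=(low[0]=0,low[1]=1,low[2]=2,low[3]=3,low[4]=4,low[5]=6,low[6]=?,low[7]=4); scc=(scc[0]=0,scc[1]=1,scc[2]=2,scc[3]=3,scc[4]=5,scc[5]=4,scc[6]=?,scc[7]=5)
step 8: low=(low[0]=0,low[1]=1,low[2]=2,low[3]=3,low[4]=4,low[5]=6,low[6]=7,low[7]=4); scc=(scc[0]=0,scc[1]=1,scc[2]=2,scc[3]=3,scc[4]=5,scc[5]=4,scc[6]=6,scc[7]=5)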